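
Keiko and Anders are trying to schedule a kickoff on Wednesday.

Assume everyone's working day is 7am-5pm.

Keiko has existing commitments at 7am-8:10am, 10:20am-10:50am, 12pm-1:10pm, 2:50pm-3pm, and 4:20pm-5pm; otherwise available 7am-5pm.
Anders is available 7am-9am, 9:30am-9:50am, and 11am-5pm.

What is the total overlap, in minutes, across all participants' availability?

310 minutes

Keiko free within 07:00–17:00: 08:10–10:20, 10:50–12:00, 13:10–14:50, 15:00–16:20.
Keiko ∩ Anders: 08:10–09:00, 09:30–09:50, 11:00–12:00, 13:10–14:50, 15:00–16:20.
Total common minutes: 50 + 20 + 60 + 100 + 80 = 310.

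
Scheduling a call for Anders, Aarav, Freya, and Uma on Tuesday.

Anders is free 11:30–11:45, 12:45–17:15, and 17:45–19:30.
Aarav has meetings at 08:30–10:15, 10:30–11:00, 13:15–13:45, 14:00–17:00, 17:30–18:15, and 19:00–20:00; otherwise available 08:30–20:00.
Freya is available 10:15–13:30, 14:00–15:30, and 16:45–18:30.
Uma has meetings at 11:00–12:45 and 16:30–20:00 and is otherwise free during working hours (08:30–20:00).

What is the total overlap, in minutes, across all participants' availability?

Aarav free within 08:30–20:00: 10:15–10:30, 11:00–13:15, 13:45–14:00, 17:00–17:30, 18:15–19:00.
Uma free within 08:30–20:00: 08:30–11:00, 12:45–16:30.
Anders ∩ Aarav: 11:30–11:45, 12:45–13:15, 13:45–14:00, 17:00–17:15, 18:15–19:00.
Anders ∩ Aarav ∩ Freya: 11:30–11:45, 12:45–13:15, 17:00–17:15, 18:15–18:30.
Anders ∩ Aarav ∩ Freya ∩ Uma: 12:45–13:15.
Total common minutes: 30.

30 minutes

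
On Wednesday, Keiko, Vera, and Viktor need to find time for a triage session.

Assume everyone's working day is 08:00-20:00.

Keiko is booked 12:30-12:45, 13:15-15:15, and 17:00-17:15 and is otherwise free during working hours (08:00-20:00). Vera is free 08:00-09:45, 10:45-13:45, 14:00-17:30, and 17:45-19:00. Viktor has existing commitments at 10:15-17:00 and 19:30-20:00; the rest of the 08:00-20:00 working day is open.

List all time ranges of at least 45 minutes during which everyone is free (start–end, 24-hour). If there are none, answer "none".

Keiko free within 08:00–20:00: 08:00–12:30, 12:45–13:15, 15:15–17:00, 17:15–20:00.
Viktor free within 08:00–20:00: 08:00–10:15, 17:00–19:30.
Keiko ∩ Vera: 08:00–09:45, 10:45–12:30, 12:45–13:15, 15:15–17:00, 17:15–17:30, 17:45–19:00.
Keiko ∩ Vera ∩ Viktor: 08:00–09:45, 17:15–17:30, 17:45–19:00.
Windows ≥ 45 min: 08:00–09:45, 17:45–19:00.

08:00–09:45, 17:45–19:00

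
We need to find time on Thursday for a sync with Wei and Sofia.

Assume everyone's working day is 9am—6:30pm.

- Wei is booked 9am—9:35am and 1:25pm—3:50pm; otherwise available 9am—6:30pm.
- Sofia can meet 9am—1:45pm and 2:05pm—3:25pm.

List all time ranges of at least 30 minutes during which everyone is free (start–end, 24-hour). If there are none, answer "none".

09:35–13:25

Wei free within 09:00–18:30: 09:35–13:25, 15:50–18:30.
Wei ∩ Sofia: 09:35–13:25.
Windows ≥ 30 min: 09:35–13:25.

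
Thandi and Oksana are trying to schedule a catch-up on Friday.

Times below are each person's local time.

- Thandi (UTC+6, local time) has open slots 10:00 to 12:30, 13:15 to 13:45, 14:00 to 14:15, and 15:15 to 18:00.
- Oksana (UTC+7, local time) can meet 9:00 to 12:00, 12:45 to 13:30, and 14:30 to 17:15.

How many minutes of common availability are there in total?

Thandi → UTC: 04:00–06:30, 07:15–07:45, 08:00–08:15, 09:15–12:00.
Oksana → UTC: 02:00–05:00, 05:45–06:30, 07:30–10:15.
Thandi ∩ Oksana: 04:00–05:00, 05:45–06:30, 07:30–07:45, 08:00–08:15, 09:15–10:15.
Total common minutes: 60 + 45 + 15 + 15 + 60 = 195.

195 minutes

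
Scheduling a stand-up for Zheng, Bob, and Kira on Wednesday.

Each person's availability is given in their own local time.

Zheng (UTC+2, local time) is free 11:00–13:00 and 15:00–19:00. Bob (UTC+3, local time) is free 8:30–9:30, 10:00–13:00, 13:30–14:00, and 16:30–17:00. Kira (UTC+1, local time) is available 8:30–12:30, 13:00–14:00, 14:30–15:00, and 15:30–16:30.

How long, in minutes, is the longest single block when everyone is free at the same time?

Zheng → UTC: 09:00–11:00, 13:00–17:00.
Bob → UTC: 05:30–06:30, 07:00–10:00, 10:30–11:00, 13:30–14:00.
Kira → UTC: 07:30–11:30, 12:00–13:00, 13:30–14:00, 14:30–15:30.
Zheng ∩ Bob: 09:00–10:00, 10:30–11:00, 13:30–14:00.
Zheng ∩ Bob ∩ Kira: 09:00–10:00, 10:30–11:00, 13:30–14:00.
Common window lengths: 60, 30, 30 min; longest is 60.

60 minutes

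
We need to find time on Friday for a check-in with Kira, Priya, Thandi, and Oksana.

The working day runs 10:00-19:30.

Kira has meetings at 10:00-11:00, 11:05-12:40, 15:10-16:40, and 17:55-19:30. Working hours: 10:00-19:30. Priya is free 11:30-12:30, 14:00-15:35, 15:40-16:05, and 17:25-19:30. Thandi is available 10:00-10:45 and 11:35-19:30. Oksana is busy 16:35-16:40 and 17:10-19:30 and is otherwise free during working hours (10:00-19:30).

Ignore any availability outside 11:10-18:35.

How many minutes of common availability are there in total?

70 minutes

Kira free within 10:00–19:30: 11:00–11:05, 12:40–15:10, 16:40–17:55.
Oksana free within 10:00–19:30: 10:00–16:35, 16:40–17:10.
Kira ∩ Priya: 14:00–15:10, 17:25–17:55.
Kira ∩ Priya ∩ Thandi: 14:00–15:10, 17:25–17:55.
Kira ∩ Priya ∩ Thandi ∩ Oksana: 14:00–15:10.
Restricted to 11:10–18:35: 14:00–15:10.
Total common minutes: 70.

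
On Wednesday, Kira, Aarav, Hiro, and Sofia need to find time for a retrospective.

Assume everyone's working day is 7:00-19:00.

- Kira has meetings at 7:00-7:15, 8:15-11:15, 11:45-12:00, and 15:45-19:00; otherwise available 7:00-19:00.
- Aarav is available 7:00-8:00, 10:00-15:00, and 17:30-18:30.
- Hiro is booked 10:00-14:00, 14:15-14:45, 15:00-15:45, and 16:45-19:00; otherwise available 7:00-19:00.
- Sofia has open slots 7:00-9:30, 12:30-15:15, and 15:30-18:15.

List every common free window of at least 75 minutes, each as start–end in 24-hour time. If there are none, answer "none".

none

Kira free within 07:00–19:00: 07:15–08:15, 11:15–11:45, 12:00–15:45.
Hiro free within 07:00–19:00: 07:00–10:00, 14:00–14:15, 14:45–15:00, 15:45–16:45.
Kira ∩ Aarav: 07:15–08:00, 11:15–11:45, 12:00–15:00.
Kira ∩ Aarav ∩ Hiro: 07:15–08:00, 14:00–14:15, 14:45–15:00.
Kira ∩ Aarav ∩ Hiro ∩ Sofia: 07:15–08:00, 14:00–14:15, 14:45–15:00.
Windows ≥ 75 min: (none).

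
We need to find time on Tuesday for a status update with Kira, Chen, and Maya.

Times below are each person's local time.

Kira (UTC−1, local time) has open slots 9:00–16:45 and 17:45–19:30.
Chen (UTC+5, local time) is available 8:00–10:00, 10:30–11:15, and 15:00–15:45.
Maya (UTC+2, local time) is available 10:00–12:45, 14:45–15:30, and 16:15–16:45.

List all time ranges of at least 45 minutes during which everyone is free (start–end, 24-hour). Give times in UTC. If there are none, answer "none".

Kira → UTC: 10:00–17:45, 18:45–20:30.
Chen → UTC: 03:00–05:00, 05:30–06:15, 10:00–10:45.
Maya → UTC: 08:00–10:45, 12:45–13:30, 14:15–14:45.
Kira ∩ Chen: 10:00–10:45.
Kira ∩ Chen ∩ Maya: 10:00–10:45.
Windows ≥ 45 min: 10:00–10:45.

10:00–10:45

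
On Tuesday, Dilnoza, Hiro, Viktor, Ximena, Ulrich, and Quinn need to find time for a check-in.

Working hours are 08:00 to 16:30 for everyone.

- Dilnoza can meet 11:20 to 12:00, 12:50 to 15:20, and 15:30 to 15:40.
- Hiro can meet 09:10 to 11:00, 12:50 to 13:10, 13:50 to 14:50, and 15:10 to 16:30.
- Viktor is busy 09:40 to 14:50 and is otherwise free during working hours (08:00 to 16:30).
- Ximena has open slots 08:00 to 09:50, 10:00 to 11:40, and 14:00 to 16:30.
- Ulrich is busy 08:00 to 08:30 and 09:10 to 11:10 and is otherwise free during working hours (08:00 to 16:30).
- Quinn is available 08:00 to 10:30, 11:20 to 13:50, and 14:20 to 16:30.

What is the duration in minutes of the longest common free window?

10 minutes

Viktor free within 08:00–16:30: 08:00–09:40, 14:50–16:30.
Ulrich free within 08:00–16:30: 08:30–09:10, 11:10–16:30.
Dilnoza ∩ Hiro: 12:50–13:10, 13:50–14:50, 15:10–15:20, 15:30–15:40.
Dilnoza ∩ Hiro ∩ Viktor: 15:10–15:20, 15:30–15:40.
Dilnoza ∩ Hiro ∩ Viktor ∩ Ximena: 15:10–15:20, 15:30–15:40.
Dilnoza ∩ Hiro ∩ Viktor ∩ Ximena ∩ Ulrich: 15:10–15:20, 15:30–15:40.
Dilnoza ∩ Hiro ∩ Viktor ∩ Ximena ∩ Ulrich ∩ Quinn: 15:10–15:20, 15:30–15:40.
Common window lengths: 10, 10 min; longest is 10.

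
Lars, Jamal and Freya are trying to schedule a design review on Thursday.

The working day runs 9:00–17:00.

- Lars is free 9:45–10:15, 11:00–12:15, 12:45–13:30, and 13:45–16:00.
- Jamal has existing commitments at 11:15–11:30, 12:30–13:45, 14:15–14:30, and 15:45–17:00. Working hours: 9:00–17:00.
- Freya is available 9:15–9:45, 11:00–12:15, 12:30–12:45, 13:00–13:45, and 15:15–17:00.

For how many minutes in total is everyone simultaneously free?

90 minutes

Jamal free within 09:00–17:00: 09:00–11:15, 11:30–12:30, 13:45–14:15, 14:30–15:45.
Lars ∩ Jamal: 09:45–10:15, 11:00–11:15, 11:30–12:15, 13:45–14:15, 14:30–15:45.
Lars ∩ Jamal ∩ Freya: 11:00–11:15, 11:30–12:15, 15:15–15:45.
Total common minutes: 15 + 45 + 30 = 90.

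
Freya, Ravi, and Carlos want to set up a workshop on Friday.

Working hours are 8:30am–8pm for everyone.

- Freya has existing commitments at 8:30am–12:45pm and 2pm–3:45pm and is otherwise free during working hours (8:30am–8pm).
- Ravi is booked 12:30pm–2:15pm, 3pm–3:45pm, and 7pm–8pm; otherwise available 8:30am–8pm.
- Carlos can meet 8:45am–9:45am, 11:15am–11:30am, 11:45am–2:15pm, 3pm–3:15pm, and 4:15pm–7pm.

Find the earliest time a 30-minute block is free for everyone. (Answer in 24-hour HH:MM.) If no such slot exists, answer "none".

Freya free within 08:30–20:00: 12:45–14:00, 15:45–20:00.
Ravi free within 08:30–20:00: 08:30–12:30, 14:15–15:00, 15:45–19:00.
Freya ∩ Ravi: 15:45–19:00.
Freya ∩ Ravi ∩ Carlos: 16:15–19:00.
Windows ≥ 30 min: 16:15–19:00.
Earliest such window starts at 16:15.

16:15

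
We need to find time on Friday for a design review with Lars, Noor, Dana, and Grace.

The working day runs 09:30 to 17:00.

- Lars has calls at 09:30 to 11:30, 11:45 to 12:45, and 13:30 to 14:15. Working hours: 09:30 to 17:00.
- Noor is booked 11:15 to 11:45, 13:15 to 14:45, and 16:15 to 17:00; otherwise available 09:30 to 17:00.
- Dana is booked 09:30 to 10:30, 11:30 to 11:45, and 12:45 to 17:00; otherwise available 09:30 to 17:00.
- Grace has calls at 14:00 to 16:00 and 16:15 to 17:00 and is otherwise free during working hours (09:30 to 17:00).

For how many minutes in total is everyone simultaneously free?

0 minutes

Lars free within 09:30–17:00: 11:30–11:45, 12:45–13:30, 14:15–17:00.
Noor free within 09:30–17:00: 09:30–11:15, 11:45–13:15, 14:45–16:15.
Dana free within 09:30–17:00: 10:30–11:30, 11:45–12:45.
Grace free within 09:30–17:00: 09:30–14:00, 16:00–16:15.
Lars ∩ Noor: 12:45–13:15, 14:45–16:15.
Lars ∩ Noor ∩ Dana: (none).
Lars ∩ Noor ∩ Dana ∩ Grace: (none).
Total common minutes: 0.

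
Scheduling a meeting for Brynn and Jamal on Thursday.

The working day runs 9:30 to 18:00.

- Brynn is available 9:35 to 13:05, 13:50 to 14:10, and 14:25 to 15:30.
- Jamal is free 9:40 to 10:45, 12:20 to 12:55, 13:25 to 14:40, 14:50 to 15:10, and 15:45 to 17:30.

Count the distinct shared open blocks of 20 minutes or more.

4

Brynn ∩ Jamal: 09:40–10:45, 12:20–12:55, 13:50–14:10, 14:25–14:40, 14:50–15:10.
Windows ≥ 20 min: 09:40–10:45, 12:20–12:55, 13:50–14:10, 14:50–15:10.
That's 4 windows.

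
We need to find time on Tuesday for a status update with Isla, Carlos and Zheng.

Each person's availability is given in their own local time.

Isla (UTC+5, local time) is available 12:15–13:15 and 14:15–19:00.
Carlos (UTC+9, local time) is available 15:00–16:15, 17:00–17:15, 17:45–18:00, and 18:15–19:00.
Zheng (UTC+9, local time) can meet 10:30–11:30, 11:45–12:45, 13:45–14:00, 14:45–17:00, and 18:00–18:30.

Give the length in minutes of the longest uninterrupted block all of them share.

Isla → UTC: 07:15–08:15, 09:15–14:00.
Carlos → UTC: 06:00–07:15, 08:00–08:15, 08:45–09:00, 09:15–10:00.
Zheng → UTC: 01:30–02:30, 02:45–03:45, 04:45–05:00, 05:45–08:00, 09:00–09:30.
Isla ∩ Carlos: 08:00–08:15, 09:15–10:00.
Isla ∩ Carlos ∩ Zheng: 09:15–09:30.
Single common window of 15 minutes.

15 minutes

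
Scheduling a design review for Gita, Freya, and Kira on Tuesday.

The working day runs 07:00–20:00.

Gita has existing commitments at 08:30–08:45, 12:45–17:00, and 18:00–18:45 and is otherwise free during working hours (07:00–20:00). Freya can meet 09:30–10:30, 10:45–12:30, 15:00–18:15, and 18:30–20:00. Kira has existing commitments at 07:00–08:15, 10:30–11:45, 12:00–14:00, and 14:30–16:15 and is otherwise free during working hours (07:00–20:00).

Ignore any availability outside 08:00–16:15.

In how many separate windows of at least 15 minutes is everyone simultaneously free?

2

Gita free within 07:00–20:00: 07:00–08:30, 08:45–12:45, 17:00–18:00, 18:45–20:00.
Kira free within 07:00–20:00: 08:15–10:30, 11:45–12:00, 14:00–14:30, 16:15–20:00.
Gita ∩ Freya: 09:30–10:30, 10:45–12:30, 17:00–18:00, 18:45–20:00.
Gita ∩ Freya ∩ Kira: 09:30–10:30, 11:45–12:00, 17:00–18:00, 18:45–20:00.
Restricted to 08:00–16:15: 09:30–10:30, 11:45–12:00.
Windows ≥ 15 min: 09:30–10:30, 11:45–12:00.
That's 2 windows.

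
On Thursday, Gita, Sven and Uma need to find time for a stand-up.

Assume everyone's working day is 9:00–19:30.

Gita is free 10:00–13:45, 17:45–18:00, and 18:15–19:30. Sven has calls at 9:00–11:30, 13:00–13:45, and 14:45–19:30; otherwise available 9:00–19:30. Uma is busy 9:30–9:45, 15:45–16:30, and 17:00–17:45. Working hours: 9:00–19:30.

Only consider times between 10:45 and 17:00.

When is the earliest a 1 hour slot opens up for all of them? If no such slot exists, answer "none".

Sven free within 09:00–19:30: 11:30–13:00, 13:45–14:45.
Uma free within 09:00–19:30: 09:00–09:30, 09:45–15:45, 16:30–17:00, 17:45–19:30.
Gita ∩ Sven: 11:30–13:00.
Gita ∩ Sven ∩ Uma: 11:30–13:00.
Restricted to 10:45–17:00: 11:30–13:00.
Windows ≥ 60 min: 11:30–13:00.
Earliest such window starts at 11:30.

11:30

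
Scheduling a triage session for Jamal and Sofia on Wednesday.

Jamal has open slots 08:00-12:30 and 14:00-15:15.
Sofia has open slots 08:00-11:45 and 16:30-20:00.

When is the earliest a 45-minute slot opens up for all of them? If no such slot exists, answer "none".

Jamal ∩ Sofia: 08:00–11:45.
Windows ≥ 45 min: 08:00–11:45.
Earliest such window starts at 08:00.

08:00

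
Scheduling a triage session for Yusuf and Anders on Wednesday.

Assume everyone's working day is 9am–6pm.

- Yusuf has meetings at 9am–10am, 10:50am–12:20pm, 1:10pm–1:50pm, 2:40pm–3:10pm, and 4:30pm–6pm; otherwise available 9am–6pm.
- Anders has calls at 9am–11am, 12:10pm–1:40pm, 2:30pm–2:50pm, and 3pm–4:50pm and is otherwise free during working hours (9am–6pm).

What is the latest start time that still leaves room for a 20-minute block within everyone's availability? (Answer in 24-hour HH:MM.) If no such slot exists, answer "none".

Yusuf free within 09:00–18:00: 10:00–10:50, 12:20–13:10, 13:50–14:40, 15:10–16:30.
Anders free within 09:00–18:00: 11:00–12:10, 13:40–14:30, 14:50–15:00, 16:50–18:00.
Yusuf ∩ Anders: 13:50–14:30.
Windows ≥ 20 min: 13:50–14:30.
Latest start in the last window 13:50–14:30 is 14:30 − 20 min = 14:10.

14:10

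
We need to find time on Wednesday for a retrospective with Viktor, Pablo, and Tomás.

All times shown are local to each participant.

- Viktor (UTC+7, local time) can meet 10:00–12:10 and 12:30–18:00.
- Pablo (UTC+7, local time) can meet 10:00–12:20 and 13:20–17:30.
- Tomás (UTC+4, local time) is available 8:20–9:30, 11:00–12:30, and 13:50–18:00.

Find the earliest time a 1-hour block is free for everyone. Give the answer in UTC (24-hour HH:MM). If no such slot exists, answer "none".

07:00

Viktor → UTC: 03:00–05:10, 05:30–11:00.
Pablo → UTC: 03:00–05:20, 06:20–10:30.
Tomás → UTC: 04:20–05:30, 07:00–08:30, 09:50–14:00.
Viktor ∩ Pablo: 03:00–05:10, 06:20–10:30.
Viktor ∩ Pablo ∩ Tomás: 04:20–05:10, 07:00–08:30, 09:50–10:30.
Windows ≥ 60 min: 07:00–08:30.
Earliest such window starts at 07:00.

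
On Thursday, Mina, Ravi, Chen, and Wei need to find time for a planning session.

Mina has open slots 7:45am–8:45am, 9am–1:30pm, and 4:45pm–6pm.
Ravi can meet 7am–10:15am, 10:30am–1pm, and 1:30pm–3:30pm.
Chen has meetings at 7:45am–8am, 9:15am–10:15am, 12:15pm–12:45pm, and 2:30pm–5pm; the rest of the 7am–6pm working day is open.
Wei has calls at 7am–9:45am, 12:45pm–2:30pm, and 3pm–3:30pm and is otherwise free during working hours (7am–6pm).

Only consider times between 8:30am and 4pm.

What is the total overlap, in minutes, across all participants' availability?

105 minutes

Chen free within 07:00–18:00: 07:00–07:45, 08:00–09:15, 10:15–12:15, 12:45–14:30, 17:00–18:00.
Wei free within 07:00–18:00: 09:45–12:45, 14:30–15:00, 15:30–18:00.
Mina ∩ Ravi: 07:45–08:45, 09:00–10:15, 10:30–13:00.
Mina ∩ Ravi ∩ Chen: 08:00–08:45, 09:00–09:15, 10:30–12:15, 12:45–13:00.
Mina ∩ Ravi ∩ Chen ∩ Wei: 10:30–12:15.
Restricted to 08:30–16:00: 10:30–12:15.
Total common minutes: 105.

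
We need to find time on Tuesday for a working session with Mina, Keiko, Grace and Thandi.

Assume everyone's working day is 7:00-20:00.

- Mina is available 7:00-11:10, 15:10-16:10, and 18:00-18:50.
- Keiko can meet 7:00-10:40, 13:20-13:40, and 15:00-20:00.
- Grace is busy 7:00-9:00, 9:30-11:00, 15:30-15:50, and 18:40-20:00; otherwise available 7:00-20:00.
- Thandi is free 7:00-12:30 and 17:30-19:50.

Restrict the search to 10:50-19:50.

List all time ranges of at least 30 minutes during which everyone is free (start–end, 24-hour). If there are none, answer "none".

Grace free within 07:00–20:00: 09:00–09:30, 11:00–15:30, 15:50–18:40.
Mina ∩ Keiko: 07:00–10:40, 15:10–16:10, 18:00–18:50.
Mina ∩ Keiko ∩ Grace: 09:00–09:30, 15:10–15:30, 15:50–16:10, 18:00–18:40.
Mina ∩ Keiko ∩ Grace ∩ Thandi: 09:00–09:30, 18:00–18:40.
Restricted to 10:50–19:50: 18:00–18:40.
Windows ≥ 30 min: 18:00–18:40.

18:00–18:40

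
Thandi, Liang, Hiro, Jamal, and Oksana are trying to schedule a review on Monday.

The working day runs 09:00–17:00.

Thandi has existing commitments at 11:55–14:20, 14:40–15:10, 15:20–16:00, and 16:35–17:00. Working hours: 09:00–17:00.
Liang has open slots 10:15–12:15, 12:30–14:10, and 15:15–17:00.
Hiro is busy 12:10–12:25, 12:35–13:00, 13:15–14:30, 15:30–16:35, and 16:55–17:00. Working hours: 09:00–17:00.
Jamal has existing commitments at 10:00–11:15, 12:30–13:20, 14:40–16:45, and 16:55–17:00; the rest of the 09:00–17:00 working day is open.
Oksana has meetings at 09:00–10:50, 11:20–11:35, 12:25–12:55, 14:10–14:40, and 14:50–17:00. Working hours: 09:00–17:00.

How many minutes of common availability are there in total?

Thandi free within 09:00–17:00: 09:00–11:55, 14:20–14:40, 15:10–15:20, 16:00–16:35.
Hiro free within 09:00–17:00: 09:00–12:10, 12:25–12:35, 13:00–13:15, 14:30–15:30, 16:35–16:55.
Jamal free within 09:00–17:00: 09:00–10:00, 11:15–12:30, 13:20–14:40, 16:45–16:55.
Oksana free within 09:00–17:00: 10:50–11:20, 11:35–12:25, 12:55–14:10, 14:40–14:50.
Thandi ∩ Liang: 10:15–11:55, 15:15–15:20, 16:00–16:35.
Thandi ∩ Liang ∩ Hiro: 10:15–11:55, 15:15–15:20.
Thandi ∩ Liang ∩ Hiro ∩ Jamal: 11:15–11:55.
Thandi ∩ Liang ∩ Hiro ∩ Jamal ∩ Oksana: 11:15–11:20, 11:35–11:55.
Total common minutes: 5 + 20 = 25.

25 minutes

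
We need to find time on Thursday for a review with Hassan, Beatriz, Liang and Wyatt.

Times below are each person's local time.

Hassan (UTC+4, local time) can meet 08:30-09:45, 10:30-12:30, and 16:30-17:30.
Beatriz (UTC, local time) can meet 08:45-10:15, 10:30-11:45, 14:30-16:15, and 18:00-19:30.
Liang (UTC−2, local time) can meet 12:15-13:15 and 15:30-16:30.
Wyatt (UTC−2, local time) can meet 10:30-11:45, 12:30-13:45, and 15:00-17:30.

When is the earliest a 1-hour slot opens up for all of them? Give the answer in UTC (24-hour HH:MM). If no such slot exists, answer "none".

none

Hassan → UTC: 04:30–05:45, 06:30–08:30, 12:30–13:30.
Beatriz → UTC: 08:45–10:15, 10:30–11:45, 14:30–16:15, 18:00–19:30.
Liang → UTC: 14:15–15:15, 17:30–18:30.
Wyatt → UTC: 12:30–13:45, 14:30–15:45, 17:00–19:30.
Hassan ∩ Beatriz: (none).
Hassan ∩ Beatriz ∩ Liang: (none).
Hassan ∩ Beatriz ∩ Liang ∩ Wyatt: (none).
Windows ≥ 60 min: (none).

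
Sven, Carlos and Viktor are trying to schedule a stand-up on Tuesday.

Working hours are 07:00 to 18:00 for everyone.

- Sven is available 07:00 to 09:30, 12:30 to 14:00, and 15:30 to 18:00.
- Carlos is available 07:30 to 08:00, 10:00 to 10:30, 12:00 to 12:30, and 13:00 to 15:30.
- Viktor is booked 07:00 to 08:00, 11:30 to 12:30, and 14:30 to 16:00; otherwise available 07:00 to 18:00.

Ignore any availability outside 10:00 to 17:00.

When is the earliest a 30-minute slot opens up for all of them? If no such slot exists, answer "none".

13:00

Viktor free within 07:00–18:00: 08:00–11:30, 12:30–14:30, 16:00–18:00.
Sven ∩ Carlos: 07:30–08:00, 13:00–14:00.
Sven ∩ Carlos ∩ Viktor: 13:00–14:00.
Restricted to 10:00–17:00: 13:00–14:00.
Windows ≥ 30 min: 13:00–14:00.
Earliest such window starts at 13:00.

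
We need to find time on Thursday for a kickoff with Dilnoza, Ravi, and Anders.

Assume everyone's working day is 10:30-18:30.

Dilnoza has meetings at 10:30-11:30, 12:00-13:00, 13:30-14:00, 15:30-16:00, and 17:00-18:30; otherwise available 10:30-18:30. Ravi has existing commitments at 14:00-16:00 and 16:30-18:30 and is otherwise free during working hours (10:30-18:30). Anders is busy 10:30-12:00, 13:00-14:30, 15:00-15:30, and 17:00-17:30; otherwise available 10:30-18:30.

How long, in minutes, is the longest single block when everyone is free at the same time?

30 minutes

Dilnoza free within 10:30–18:30: 11:30–12:00, 13:00–13:30, 14:00–15:30, 16:00–17:00.
Ravi free within 10:30–18:30: 10:30–14:00, 16:00–16:30.
Anders free within 10:30–18:30: 12:00–13:00, 14:30–15:00, 15:30–17:00, 17:30–18:30.
Dilnoza ∩ Ravi: 11:30–12:00, 13:00–13:30, 16:00–16:30.
Dilnoza ∩ Ravi ∩ Anders: 16:00–16:30.
Single common window of 30 minutes.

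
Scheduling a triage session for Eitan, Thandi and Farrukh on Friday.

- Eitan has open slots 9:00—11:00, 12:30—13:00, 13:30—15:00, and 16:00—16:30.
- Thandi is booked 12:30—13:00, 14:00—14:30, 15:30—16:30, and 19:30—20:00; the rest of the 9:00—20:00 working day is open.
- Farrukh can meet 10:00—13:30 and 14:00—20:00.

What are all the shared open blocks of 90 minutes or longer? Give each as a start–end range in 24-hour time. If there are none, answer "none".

none

Thandi free within 09:00–20:00: 09:00–12:30, 13:00–14:00, 14:30–15:30, 16:30–19:30.
Eitan ∩ Thandi: 09:00–11:00, 13:30–14:00, 14:30–15:00.
Eitan ∩ Thandi ∩ Farrukh: 10:00–11:00, 14:30–15:00.
Windows ≥ 90 min: (none).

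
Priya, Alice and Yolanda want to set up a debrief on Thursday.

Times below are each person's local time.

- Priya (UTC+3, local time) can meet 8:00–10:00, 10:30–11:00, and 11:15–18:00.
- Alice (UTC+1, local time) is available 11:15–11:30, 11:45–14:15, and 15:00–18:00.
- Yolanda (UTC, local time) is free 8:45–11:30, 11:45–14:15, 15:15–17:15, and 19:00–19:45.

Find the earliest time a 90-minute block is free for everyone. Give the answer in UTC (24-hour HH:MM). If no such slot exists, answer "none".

11:45

Priya → UTC: 05:00–07:00, 07:30–08:00, 08:15–15:00.
Alice → UTC: 10:15–10:30, 10:45–13:15, 14:00–17:00.
Yolanda → UTC: 08:45–11:30, 11:45–14:15, 15:15–17:15, 19:00–19:45.
Priya ∩ Alice: 10:15–10:30, 10:45–13:15, 14:00–15:00.
Priya ∩ Alice ∩ Yolanda: 10:15–10:30, 10:45–11:30, 11:45–13:15, 14:00–14:15.
Windows ≥ 90 min: 11:45–13:15.
Earliest such window starts at 11:45.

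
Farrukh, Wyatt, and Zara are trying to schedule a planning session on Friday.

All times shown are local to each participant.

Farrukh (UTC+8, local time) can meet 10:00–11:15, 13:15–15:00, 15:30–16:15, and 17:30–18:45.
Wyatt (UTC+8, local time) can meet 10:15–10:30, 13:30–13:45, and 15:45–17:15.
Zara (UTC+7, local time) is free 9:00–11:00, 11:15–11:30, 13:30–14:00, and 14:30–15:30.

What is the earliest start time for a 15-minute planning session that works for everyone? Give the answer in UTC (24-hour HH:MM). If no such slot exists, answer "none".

Farrukh → UTC: 02:00–03:15, 05:15–07:00, 07:30–08:15, 09:30–10:45.
Wyatt → UTC: 02:15–02:30, 05:30–05:45, 07:45–09:15.
Zara → UTC: 02:00–04:00, 04:15–04:30, 06:30–07:00, 07:30–08:30.
Farrukh ∩ Wyatt: 02:15–02:30, 05:30–05:45, 07:45–08:15.
Farrukh ∩ Wyatt ∩ Zara: 02:15–02:30, 07:45–08:15.
Windows ≥ 15 min: 02:15–02:30, 07:45–08:15.
Earliest such window starts at 02:15.

02:15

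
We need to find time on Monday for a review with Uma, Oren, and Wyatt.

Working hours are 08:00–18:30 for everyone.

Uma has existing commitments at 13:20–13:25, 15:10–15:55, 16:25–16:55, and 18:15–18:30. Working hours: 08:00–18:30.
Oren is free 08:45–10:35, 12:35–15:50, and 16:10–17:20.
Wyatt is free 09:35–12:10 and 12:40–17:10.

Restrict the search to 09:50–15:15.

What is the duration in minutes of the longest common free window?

Uma free within 08:00–18:30: 08:00–13:20, 13:25–15:10, 15:55–16:25, 16:55–18:15.
Uma ∩ Oren: 08:45–10:35, 12:35–13:20, 13:25–15:10, 16:10–16:25, 16:55–17:20.
Uma ∩ Oren ∩ Wyatt: 09:35–10:35, 12:40–13:20, 13:25–15:10, 16:10–16:25, 16:55–17:10.
Restricted to 09:50–15:15: 09:50–10:35, 12:40–13:20, 13:25–15:10.
Common window lengths: 45, 40, 105 min; longest is 105.

105 minutes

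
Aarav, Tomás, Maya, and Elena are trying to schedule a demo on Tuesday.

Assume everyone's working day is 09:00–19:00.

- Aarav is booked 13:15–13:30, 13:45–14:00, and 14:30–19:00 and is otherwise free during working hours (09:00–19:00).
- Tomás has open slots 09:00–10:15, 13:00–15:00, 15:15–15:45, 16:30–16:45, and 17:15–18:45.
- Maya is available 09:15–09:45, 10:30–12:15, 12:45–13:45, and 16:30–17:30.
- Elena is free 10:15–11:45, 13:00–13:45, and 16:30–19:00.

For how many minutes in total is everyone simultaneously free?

30 minutes

Aarav free within 09:00–19:00: 09:00–13:15, 13:30–13:45, 14:00–14:30.
Aarav ∩ Tomás: 09:00–10:15, 13:00–13:15, 13:30–13:45, 14:00–14:30.
Aarav ∩ Tomás ∩ Maya: 09:15–09:45, 13:00–13:15, 13:30–13:45.
Aarav ∩ Tomás ∩ Maya ∩ Elena: 13:00–13:15, 13:30–13:45.
Total common minutes: 15 + 15 = 30.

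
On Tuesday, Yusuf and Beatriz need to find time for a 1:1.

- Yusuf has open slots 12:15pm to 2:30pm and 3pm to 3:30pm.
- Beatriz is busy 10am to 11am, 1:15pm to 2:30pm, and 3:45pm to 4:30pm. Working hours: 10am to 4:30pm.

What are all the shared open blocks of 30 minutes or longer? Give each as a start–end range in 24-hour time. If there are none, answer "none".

Beatriz free within 10:00–16:30: 11:00–13:15, 14:30–15:45.
Yusuf ∩ Beatriz: 12:15–13:15, 15:00–15:30.
Windows ≥ 30 min: 12:15–13:15, 15:00–15:30.

12:15–13:15, 15:00–15:30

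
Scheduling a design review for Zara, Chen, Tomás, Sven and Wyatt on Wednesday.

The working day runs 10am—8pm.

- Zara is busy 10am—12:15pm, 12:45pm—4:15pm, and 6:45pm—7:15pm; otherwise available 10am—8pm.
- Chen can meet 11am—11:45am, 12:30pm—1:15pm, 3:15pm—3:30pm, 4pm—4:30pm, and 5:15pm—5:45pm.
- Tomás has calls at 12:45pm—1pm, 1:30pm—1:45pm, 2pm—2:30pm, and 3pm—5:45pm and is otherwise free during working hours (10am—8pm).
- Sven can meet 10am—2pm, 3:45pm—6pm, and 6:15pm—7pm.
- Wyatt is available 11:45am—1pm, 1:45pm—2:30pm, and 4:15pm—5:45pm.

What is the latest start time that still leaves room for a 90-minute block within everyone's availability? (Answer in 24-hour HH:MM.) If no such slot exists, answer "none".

Zara free within 10:00–20:00: 12:15–12:45, 16:15–18:45, 19:15–20:00.
Tomás free within 10:00–20:00: 10:00–12:45, 13:00–13:30, 13:45–14:00, 14:30–15:00, 17:45–20:00.
Zara ∩ Chen: 12:30–12:45, 16:15–16:30, 17:15–17:45.
Zara ∩ Chen ∩ Tomás: 12:30–12:45.
Zara ∩ Chen ∩ Tomás ∩ Sven: 12:30–12:45.
Zara ∩ Chen ∩ Tomás ∩ Sven ∩ Wyatt: 12:30–12:45.
Windows ≥ 90 min: (none).

none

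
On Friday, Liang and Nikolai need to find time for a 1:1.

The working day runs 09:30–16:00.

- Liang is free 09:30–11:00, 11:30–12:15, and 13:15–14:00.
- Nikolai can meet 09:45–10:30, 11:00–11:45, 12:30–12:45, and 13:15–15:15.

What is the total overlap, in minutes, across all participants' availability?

105 minutes

Liang ∩ Nikolai: 09:45–10:30, 11:30–11:45, 13:15–14:00.
Total common minutes: 45 + 15 + 45 = 105.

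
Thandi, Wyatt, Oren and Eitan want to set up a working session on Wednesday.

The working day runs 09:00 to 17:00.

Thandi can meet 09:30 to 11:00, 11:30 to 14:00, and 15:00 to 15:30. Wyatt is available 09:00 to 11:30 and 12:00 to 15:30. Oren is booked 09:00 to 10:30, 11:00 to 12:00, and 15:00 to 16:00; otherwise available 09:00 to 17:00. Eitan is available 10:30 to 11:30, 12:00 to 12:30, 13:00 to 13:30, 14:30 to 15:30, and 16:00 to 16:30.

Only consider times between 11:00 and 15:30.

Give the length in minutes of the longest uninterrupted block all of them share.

30 minutes

Oren free within 09:00–17:00: 10:30–11:00, 12:00–15:00, 16:00–17:00.
Thandi ∩ Wyatt: 09:30–11:00, 12:00–14:00, 15:00–15:30.
Thandi ∩ Wyatt ∩ Oren: 10:30–11:00, 12:00–14:00.
Thandi ∩ Wyatt ∩ Oren ∩ Eitan: 10:30–11:00, 12:00–12:30, 13:00–13:30.
Restricted to 11:00–15:30: 12:00–12:30, 13:00–13:30.
Common window lengths: 30, 30 min; longest is 30.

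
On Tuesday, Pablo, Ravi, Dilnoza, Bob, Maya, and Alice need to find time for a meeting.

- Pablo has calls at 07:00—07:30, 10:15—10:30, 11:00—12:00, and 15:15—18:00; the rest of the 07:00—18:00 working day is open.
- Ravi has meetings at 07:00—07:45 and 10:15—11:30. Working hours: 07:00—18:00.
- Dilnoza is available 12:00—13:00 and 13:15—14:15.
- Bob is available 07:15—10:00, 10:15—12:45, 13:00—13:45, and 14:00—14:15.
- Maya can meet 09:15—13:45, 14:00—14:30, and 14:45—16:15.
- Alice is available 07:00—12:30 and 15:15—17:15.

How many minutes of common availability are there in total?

Pablo free within 07:00–18:00: 07:30–10:15, 10:30–11:00, 12:00–15:15.
Ravi free within 07:00–18:00: 07:45–10:15, 11:30–18:00.
Pablo ∩ Ravi: 07:45–10:15, 12:00–15:15.
Pablo ∩ Ravi ∩ Dilnoza: 12:00–13:00, 13:15–14:15.
Pablo ∩ Ravi ∩ Dilnoza ∩ Bob: 12:00–12:45, 13:15–13:45, 14:00–14:15.
Pablo ∩ Ravi ∩ Dilnoza ∩ Bob ∩ Maya: 12:00–12:45, 13:15–13:45, 14:00–14:15.
Pablo ∩ Ravi ∩ Dilnoza ∩ Bob ∩ Maya ∩ Alice: 12:00–12:30.
Total common minutes: 30.

30 minutes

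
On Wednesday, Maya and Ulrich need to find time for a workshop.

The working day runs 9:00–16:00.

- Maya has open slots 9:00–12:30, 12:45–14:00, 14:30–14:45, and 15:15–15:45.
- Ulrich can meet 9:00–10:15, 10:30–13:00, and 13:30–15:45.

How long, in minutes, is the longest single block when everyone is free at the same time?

120 minutes

Maya ∩ Ulrich: 09:00–10:15, 10:30–12:30, 12:45–13:00, 13:30–14:00, 14:30–14:45, 15:15–15:45.
Common window lengths: 75, 120, 15, 30, 15, 30 min; longest is 120.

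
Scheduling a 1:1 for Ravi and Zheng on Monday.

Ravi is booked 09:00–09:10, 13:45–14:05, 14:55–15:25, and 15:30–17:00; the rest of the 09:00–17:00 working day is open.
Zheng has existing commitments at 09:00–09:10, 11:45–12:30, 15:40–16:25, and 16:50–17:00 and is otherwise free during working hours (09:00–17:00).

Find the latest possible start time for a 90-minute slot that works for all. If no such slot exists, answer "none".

Ravi free within 09:00–17:00: 09:10–13:45, 14:05–14:55, 15:25–15:30.
Zheng free within 09:00–17:00: 09:10–11:45, 12:30–15:40, 16:25–16:50.
Ravi ∩ Zheng: 09:10–11:45, 12:30–13:45, 14:05–14:55, 15:25–15:30.
Windows ≥ 90 min: 09:10–11:45.
Latest start in the last window 09:10–11:45 is 11:45 − 90 min = 10:15.

10:15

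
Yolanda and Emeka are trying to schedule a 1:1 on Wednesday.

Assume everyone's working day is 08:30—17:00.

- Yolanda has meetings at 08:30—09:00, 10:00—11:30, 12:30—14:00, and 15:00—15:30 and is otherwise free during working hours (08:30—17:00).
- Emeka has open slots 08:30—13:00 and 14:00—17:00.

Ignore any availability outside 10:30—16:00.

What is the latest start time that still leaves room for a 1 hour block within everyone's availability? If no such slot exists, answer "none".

14:00

Yolanda free within 08:30–17:00: 09:00–10:00, 11:30–12:30, 14:00–15:00, 15:30–17:00.
Yolanda ∩ Emeka: 09:00–10:00, 11:30–12:30, 14:00–15:00, 15:30–17:00.
Restricted to 10:30–16:00: 11:30–12:30, 14:00–15:00, 15:30–16:00.
Windows ≥ 60 min: 11:30–12:30, 14:00–15:00.
Latest start in the last window 14:00–15:00 is 15:00 − 60 min = 14:00.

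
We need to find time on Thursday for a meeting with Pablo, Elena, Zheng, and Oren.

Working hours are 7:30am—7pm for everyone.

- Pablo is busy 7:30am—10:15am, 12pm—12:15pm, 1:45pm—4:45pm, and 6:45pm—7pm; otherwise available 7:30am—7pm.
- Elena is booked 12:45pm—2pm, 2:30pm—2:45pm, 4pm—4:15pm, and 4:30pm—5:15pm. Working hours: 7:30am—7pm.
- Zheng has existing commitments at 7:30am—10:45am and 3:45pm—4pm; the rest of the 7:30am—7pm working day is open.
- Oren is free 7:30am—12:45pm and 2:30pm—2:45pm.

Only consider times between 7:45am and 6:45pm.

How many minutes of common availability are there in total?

Pablo free within 07:30–19:00: 10:15–12:00, 12:15–13:45, 16:45–18:45.
Elena free within 07:30–19:00: 07:30–12:45, 14:00–14:30, 14:45–16:00, 16:15–16:30, 17:15–19:00.
Zheng free within 07:30–19:00: 10:45–15:45, 16:00–19:00.
Pablo ∩ Elena: 10:15–12:00, 12:15–12:45, 17:15–18:45.
Pablo ∩ Elena ∩ Zheng: 10:45–12:00, 12:15–12:45, 17:15–18:45.
Pablo ∩ Elena ∩ Zheng ∩ Oren: 10:45–12:00, 12:15–12:45.
Restricted to 07:45–18:45: 10:45–12:00, 12:15–12:45.
Total common minutes: 75 + 30 = 105.

105 minutes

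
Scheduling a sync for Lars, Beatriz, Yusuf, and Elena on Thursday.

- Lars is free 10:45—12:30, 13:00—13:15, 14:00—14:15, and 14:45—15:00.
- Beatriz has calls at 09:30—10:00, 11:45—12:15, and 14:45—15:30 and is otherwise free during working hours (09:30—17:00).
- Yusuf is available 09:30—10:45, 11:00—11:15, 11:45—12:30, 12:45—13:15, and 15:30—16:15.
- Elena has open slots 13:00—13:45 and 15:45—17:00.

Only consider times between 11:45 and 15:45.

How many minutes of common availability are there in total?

Beatriz free within 09:30–17:00: 10:00–11:45, 12:15–14:45, 15:30–17:00.
Lars ∩ Beatriz: 10:45–11:45, 12:15–12:30, 13:00–13:15, 14:00–14:15.
Lars ∩ Beatriz ∩ Yusuf: 11:00–11:15, 12:15–12:30, 13:00–13:15.
Lars ∩ Beatriz ∩ Yusuf ∩ Elena: 13:00–13:15.
Restricted to 11:45–15:45: 13:00–13:15.
Total common minutes: 15.

15 minutes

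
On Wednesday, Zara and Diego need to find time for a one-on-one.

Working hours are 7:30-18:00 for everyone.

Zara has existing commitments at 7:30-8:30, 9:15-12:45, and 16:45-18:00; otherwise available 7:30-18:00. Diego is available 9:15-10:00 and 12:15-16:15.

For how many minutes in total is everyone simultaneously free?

Zara free within 07:30–18:00: 08:30–09:15, 12:45–16:45.
Zara ∩ Diego: 12:45–16:15.
Total common minutes: 210.

210 minutes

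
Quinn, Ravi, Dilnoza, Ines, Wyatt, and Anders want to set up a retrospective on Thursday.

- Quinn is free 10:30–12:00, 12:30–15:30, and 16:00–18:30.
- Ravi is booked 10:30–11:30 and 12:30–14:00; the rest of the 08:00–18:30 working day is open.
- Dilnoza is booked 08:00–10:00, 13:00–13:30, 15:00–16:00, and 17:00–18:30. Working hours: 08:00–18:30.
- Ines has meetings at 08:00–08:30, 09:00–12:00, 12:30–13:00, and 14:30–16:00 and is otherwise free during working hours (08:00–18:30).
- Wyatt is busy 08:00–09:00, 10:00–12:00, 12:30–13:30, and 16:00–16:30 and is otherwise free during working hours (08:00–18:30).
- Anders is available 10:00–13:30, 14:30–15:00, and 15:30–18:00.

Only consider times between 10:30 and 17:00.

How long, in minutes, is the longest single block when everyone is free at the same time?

Ravi free within 08:00–18:30: 08:00–10:30, 11:30–12:30, 14:00–18:30.
Dilnoza free within 08:00–18:30: 10:00–13:00, 13:30–15:00, 16:00–17:00.
Ines free within 08:00–18:30: 08:30–09:00, 12:00–12:30, 13:00–14:30, 16:00–18:30.
Wyatt free within 08:00–18:30: 09:00–10:00, 12:00–12:30, 13:30–16:00, 16:30–18:30.
Quinn ∩ Ravi: 11:30–12:00, 14:00–15:30, 16:00–18:30.
Quinn ∩ Ravi ∩ Dilnoza: 11:30–12:00, 14:00–15:00, 16:00–17:00.
Quinn ∩ Ravi ∩ Dilnoza ∩ Ines: 14:00–14:30, 16:00–17:00.
Quinn ∩ Ravi ∩ Dilnoza ∩ Ines ∩ Wyatt: 14:00–14:30, 16:30–17:00.
Quinn ∩ Ravi ∩ Dilnoza ∩ Ines ∩ Wyatt ∩ Anders: 16:30–17:00.
Restricted to 10:30–17:00: 16:30–17:00.
Single common window of 30 minutes.

30 minutes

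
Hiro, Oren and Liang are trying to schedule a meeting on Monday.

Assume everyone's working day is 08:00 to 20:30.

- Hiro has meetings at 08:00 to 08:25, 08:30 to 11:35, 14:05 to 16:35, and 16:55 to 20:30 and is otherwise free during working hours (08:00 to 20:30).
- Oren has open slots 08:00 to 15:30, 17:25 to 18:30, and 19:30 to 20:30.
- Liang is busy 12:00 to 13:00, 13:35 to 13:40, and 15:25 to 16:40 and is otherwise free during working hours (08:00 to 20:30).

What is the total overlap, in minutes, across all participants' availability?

90 minutes

Hiro free within 08:00–20:30: 08:25–08:30, 11:35–14:05, 16:35–16:55.
Liang free within 08:00–20:30: 08:00–12:00, 13:00–13:35, 13:40–15:25, 16:40–20:30.
Hiro ∩ Oren: 08:25–08:30, 11:35–14:05.
Hiro ∩ Oren ∩ Liang: 08:25–08:30, 11:35–12:00, 13:00–13:35, 13:40–14:05.
Total common minutes: 5 + 25 + 35 + 25 = 90.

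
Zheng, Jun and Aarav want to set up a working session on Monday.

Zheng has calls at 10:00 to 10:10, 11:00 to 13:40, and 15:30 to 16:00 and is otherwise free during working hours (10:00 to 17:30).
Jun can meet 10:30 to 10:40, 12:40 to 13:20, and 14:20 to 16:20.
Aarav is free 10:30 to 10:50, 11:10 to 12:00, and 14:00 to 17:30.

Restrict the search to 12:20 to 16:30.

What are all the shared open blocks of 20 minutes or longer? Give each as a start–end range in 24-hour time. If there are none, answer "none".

14:20–15:30, 16:00–16:20

Zheng free within 10:00–17:30: 10:10–11:00, 13:40–15:30, 16:00–17:30.
Zheng ∩ Jun: 10:30–10:40, 14:20–15:30, 16:00–16:20.
Zheng ∩ Jun ∩ Aarav: 10:30–10:40, 14:20–15:30, 16:00–16:20.
Restricted to 12:20–16:30: 14:20–15:30, 16:00–16:20.
Windows ≥ 20 min: 14:20–15:30, 16:00–16:20.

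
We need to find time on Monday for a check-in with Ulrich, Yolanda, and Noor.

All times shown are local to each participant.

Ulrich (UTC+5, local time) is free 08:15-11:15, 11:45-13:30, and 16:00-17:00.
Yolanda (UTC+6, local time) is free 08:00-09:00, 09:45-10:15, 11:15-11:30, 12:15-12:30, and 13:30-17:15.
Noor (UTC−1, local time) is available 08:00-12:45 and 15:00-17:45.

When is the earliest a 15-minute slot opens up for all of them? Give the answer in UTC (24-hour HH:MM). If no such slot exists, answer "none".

Ulrich → UTC: 03:15–06:15, 06:45–08:30, 11:00–12:00.
Yolanda → UTC: 02:00–03:00, 03:45–04:15, 05:15–05:30, 06:15–06:30, 07:30–11:15.
Noor → UTC: 09:00–13:45, 16:00–18:45.
Ulrich ∩ Yolanda: 03:45–04:15, 05:15–05:30, 07:30–08:30, 11:00–11:15.
Ulrich ∩ Yolanda ∩ Noor: 11:00–11:15.
Windows ≥ 15 min: 11:00–11:15.
Earliest such window starts at 11:00.

11:00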